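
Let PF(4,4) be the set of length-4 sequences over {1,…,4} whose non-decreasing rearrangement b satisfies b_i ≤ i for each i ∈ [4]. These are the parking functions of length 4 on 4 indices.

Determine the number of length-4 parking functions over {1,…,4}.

125

|PF(4,4)| = (4+1−4)·(4+1)^{4−1} = 1·125 = 125 (Konheim–Weiss)
E.g. (2,2,4,1) → sorted (1,2,2,4): b_i ≤ i ∀i, a PF.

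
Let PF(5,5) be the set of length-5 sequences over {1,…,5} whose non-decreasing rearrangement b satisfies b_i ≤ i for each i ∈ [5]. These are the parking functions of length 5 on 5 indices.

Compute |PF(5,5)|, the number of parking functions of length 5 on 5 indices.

1296

Count = (5−5+1)·(5+1)^(5−1) = 1·1296 = 1296 [KW]
Check (1,3,1,1,1) → sorted (1,1,1,1,3): b_i ≤ i ∀i, a PF.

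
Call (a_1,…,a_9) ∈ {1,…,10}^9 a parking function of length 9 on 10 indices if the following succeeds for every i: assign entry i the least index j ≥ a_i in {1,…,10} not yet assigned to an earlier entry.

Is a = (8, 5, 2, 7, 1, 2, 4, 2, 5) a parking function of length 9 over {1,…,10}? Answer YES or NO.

Sorted: b = (1, 2, 2, 2, 4, 5, 5, 7, 8).
  b_1=1 ≤ 2
  b_2=2 ≤ 3
  b_3=2 ≤ 4
  b_4=2 ≤ 5
  b_5=4 ≤ 6
  b_6=5 ≤ 7
  b_7=5 ≤ 8
  b_8=7 ≤ 9
  b_9=8 ≤ 10
All bounds hold ⇒ YES

YES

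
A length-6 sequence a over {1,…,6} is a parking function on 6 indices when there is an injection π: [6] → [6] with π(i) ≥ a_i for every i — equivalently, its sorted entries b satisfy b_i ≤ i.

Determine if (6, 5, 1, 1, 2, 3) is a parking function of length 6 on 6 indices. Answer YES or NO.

YES

Order a: b = (1, 1, 2, 3, 5, 6).
  b_1=1 ≤ 1
  b_2=1 ≤ 2
  b_3=2 ≤ 3
  b_4=3 ≤ 4
  b_5=5 ≤ 5
  b_6=6 ≤ 6
All bounds hold ⇒ YES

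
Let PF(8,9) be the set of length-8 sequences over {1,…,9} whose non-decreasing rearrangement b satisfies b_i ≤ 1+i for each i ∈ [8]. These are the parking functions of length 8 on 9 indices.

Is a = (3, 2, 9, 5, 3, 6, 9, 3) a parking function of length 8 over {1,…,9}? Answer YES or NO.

NO

Rearranged: b = (2, 3, 3, 3, 5, 6, 9, 9).
  b_1=2 ≤ 2
  b_2=3 ≤ 3
  b_3=3 ≤ 4
  b_4=3 ≤ 5
  b_5=5 ≤ 6
  b_6=6 ≤ 7
  b_7=9 > 8
  fails at i=7 ⇒ NO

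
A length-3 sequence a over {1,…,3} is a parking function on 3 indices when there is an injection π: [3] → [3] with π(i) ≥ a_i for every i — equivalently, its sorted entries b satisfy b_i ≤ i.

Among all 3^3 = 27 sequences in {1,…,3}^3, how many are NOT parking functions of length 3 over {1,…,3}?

|PF| = (4−3)·4^(3−1) = 1 · 16 = 16 (Konheim–Weiss)
Check (2,2,2) → sorted (2,2,2): b_1=2>1, not a PF.
So 27 − 16 = 11 fail.

11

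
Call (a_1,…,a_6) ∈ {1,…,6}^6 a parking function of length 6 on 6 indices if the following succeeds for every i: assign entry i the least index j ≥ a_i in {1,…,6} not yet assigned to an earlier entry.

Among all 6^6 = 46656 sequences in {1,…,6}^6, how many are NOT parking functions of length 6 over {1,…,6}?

|PF| = (7−6)·7^(6−1) = 1·16807 = 16807
E.g. (6,1,6,1,6,3) → sorted (1,1,3,6,6,6): b_4=6>4, not a PF.
Total 46656; non-PF = 46656−16807 = 29849

29849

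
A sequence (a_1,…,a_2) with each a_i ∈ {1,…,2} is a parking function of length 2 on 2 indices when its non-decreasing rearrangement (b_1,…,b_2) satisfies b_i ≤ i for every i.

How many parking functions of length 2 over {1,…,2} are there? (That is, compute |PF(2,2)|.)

Count = 1·3^1 = 1×3 = 3
Check (2,1) → sorted (1,2): b_i ≤ i ∀i, a PF.

3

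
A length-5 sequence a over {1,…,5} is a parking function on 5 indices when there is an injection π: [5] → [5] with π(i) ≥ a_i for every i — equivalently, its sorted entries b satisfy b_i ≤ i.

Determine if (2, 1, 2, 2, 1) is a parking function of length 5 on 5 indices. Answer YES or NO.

YES

Sorted: b = (1, 1, 2, 2, 2).
  b_1=1 ≤ 1
  b_2=1 ≤ 2
  b_3=2 ≤ 3
  b_4=2 ≤ 4
  b_5=2 ≤ 5
All bounds hold ⇒ YES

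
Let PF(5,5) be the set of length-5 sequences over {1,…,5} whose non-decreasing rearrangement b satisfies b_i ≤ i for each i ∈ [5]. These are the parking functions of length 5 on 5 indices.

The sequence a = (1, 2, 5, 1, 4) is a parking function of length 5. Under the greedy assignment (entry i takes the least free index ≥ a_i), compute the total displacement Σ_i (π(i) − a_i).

2

Σπ = 15 ({1..5} each once); Σa = 1+2+5+1+4 = 13; disp = 15−13 = 2.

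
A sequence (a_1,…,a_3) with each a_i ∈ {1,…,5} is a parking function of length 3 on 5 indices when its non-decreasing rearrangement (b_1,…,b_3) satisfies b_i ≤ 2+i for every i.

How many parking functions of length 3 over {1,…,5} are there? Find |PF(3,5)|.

|PF| = (5−3+1)·(5+1)^(3−1) = 3·36 = 108
E.g. (2,1,3) → sorted (1,2,3): b_i ≤ 2+i ∀i, a PF.

108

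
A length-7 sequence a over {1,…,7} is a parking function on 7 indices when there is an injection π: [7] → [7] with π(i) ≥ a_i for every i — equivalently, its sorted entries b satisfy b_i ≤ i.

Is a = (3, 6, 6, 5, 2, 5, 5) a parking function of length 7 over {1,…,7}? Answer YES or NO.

Rearranged: b = (2, 3, 5, 5, 5, 6, 6).
  b_1=2 > 1
  fails at i=1 ⇒ NO

NO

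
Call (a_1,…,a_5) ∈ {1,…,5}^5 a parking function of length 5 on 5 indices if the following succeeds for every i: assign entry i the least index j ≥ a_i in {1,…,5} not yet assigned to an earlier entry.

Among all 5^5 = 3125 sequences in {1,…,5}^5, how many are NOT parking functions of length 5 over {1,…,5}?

1829

|PF(5,5)| = (6−5)·6^(5−1) = 1×1296 = 1296 (Pollak)
One tuple (4,3,5,5,5) → sorted (3,4,5,5,5): b_1=3>1, not a PF.
5^5 − 1296 = 3125 − 1296 = 1829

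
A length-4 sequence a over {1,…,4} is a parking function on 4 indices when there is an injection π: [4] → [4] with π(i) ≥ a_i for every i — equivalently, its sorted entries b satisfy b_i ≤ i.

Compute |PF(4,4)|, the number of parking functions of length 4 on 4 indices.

|PF(4,4)| = 1·5^3 = 1×125 = 125
One tuple (1,1,2,3) → sorted (1,1,2,3): b_i ≤ i ∀i, a PF.

125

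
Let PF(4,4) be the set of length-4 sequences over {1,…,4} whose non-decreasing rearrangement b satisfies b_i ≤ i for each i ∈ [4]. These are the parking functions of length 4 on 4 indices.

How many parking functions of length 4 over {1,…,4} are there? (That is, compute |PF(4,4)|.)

125

#PF = (5−4)·5^(4−1) = 1·125 = 125 [KW]
Check (2,2,2,1) → sorted (1,2,2,2): b_i ≤ i ∀i, a PF.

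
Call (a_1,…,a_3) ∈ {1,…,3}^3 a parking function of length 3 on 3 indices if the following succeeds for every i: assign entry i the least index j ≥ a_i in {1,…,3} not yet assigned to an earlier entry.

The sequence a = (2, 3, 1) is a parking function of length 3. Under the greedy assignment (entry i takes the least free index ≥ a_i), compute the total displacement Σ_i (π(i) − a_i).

0

Σπ = 3·4/2 = 6 (π permutes [3]); Σa = 2+3+1 = 6; disp = 6−6 = 0.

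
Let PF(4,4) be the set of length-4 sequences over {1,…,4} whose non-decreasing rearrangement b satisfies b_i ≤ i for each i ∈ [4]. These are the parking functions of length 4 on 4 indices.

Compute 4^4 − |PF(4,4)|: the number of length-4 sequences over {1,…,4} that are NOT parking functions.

131

|PF(4,4)| = 1·5^3 = 1·125 = 125 (Konheim–Weiss)
Example (3,4,4,1) → sorted (1,3,4,4): b_2=3>2, not a PF.
So 256 − 125 = 131 fail.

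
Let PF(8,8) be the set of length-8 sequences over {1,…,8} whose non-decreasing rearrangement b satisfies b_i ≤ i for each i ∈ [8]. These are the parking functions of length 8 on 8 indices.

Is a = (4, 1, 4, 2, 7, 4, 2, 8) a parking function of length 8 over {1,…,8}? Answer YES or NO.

Rearranged: b = (1, 2, 2, 4, 4, 4, 7, 8).
  b_1=1 ≤ 1
  b_2=2 ≤ 2
  b_3=2 ≤ 3
  b_4=4 ≤ 4
  b_5=4 ≤ 5
  b_6=4 ≤ 6
  b_7=7 ≤ 7
  b_8=8 ≤ 8
All bounds hold ⇒ YES

YES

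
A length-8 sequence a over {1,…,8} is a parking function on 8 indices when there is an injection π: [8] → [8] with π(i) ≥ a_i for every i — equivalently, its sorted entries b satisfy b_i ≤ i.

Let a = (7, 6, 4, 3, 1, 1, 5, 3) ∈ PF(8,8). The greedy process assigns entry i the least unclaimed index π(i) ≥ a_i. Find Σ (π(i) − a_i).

6

Σπ(i) = 1+…+8 = 36; Σa = 7+6+4+3+1+1+5+3 = 30; disp = 36−30 = 6.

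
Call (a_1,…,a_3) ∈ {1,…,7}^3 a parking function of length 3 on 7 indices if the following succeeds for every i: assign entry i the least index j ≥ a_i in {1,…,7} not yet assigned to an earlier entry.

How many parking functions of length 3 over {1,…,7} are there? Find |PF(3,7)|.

320

#PF = 5·8^2 = 5×64 = 320 [KW]
Example (3,6,1) → sorted (1,3,6): b_i ≤ 4+i ∀i, a PF.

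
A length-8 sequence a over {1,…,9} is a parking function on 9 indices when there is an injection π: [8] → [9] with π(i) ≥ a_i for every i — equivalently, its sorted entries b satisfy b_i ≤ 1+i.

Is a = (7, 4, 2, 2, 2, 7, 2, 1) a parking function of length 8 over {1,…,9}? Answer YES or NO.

YES

Order a: b = (1, 2, 2, 2, 2, 4, 7, 7).
  b_1=1 ≤ 2
  b_2=2 ≤ 3
  b_3=2 ≤ 4
  b_4=2 ≤ 5
  b_5=2 ≤ 6
  b_6=4 ≤ 7
  b_7=7 ≤ 8
  b_8=7 ≤ 9
All bounds hold ⇒ YES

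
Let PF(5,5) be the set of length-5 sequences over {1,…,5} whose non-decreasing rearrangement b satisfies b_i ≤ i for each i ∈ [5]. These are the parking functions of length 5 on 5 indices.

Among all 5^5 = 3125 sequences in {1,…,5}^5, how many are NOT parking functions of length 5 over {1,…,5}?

1829

|PF| = (5+1−5)·(5+1)^{5−1} = 1·1296 = 1296 (Pollak)
One tuple (4,3,5,5,4) → sorted (3,4,4,5,5): b_1=3>1, not a PF.
Total 3125; non-PF = 3125−1296 = 1829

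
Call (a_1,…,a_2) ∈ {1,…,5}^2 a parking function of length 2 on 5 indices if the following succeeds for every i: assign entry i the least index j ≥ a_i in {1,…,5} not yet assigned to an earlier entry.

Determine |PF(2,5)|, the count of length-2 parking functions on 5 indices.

#PF = (6−2)·6^(2−1) = 4 · 6 = 24
Example (2,2) → sorted (2,2): b_i ≤ 3+i ∀i, a PF.

24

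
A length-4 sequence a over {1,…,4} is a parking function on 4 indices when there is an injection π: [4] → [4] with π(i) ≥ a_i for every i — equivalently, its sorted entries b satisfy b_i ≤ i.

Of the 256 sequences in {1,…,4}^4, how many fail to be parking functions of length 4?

131

|PF(4,4)| = (4+1−4)·(4+1)^{4−1} = 1×125 = 125
Check (2,4,4,4) → sorted (2,4,4,4): b_1=2>1, not a PF.
So 256 − 125 = 131 fail.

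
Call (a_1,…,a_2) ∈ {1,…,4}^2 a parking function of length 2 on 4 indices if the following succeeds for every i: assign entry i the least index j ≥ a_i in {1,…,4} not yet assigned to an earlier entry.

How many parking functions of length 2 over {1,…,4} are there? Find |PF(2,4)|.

|PF(2,4)| = (5−2)·5^(2−1) = 3·5 = 15 (Konheim–Weiss)
Example (3,4) → sorted (3,4): b_i ≤ 2+i ∀i, a PF.

15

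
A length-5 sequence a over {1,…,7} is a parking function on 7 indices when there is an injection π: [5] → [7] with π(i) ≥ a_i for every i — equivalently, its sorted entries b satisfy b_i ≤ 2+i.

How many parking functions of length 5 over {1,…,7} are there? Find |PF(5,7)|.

|PF(5,7)| = (8−5)·8^(5−1) = 3 · 4096 = 12288
Check (1,5,1,7,1) → sorted (1,1,1,5,7): b_i ≤ 2+i ∀i, a PF.

12288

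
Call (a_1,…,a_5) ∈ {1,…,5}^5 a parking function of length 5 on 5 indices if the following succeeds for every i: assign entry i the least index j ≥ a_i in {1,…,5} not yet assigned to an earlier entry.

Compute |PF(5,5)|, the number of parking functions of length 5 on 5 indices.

|PF(5,5)| = 1·6^4 = 1×1296 = 1296
One tuple (1,3,5,4,1) → sorted (1,1,3,4,5): b_i ≤ i ∀i, a PF.

1296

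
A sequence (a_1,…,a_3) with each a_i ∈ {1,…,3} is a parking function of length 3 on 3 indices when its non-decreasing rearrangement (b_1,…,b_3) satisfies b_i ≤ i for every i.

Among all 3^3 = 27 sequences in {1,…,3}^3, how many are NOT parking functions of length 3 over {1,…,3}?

Count = (3−3+1)·(3+1)^(3−1) = 1 · 16 = 16
E.g. (3,3,1) → sorted (1,3,3): b_2=3>2, not a PF.
So 27 − 16 = 11 fail.

11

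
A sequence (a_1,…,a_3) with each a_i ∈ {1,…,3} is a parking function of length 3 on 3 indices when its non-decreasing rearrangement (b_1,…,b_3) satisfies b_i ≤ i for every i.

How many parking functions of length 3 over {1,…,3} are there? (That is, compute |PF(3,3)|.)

16

Count = 1·4^2 = 1×16 = 16 [KW]
Example (2,1,1) → sorted (1,1,2): b_i ≤ i ∀i, a PF.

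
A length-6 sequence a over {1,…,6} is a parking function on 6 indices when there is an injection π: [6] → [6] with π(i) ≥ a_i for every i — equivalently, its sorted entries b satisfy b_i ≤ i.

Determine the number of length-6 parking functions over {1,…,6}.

Count = (7−6)·7^(6−1) = 1×16807 = 16807
Example (2,2,4,1,6,3) → sorted (1,2,2,3,4,6): b_i ≤ i ∀i, a PF.

16807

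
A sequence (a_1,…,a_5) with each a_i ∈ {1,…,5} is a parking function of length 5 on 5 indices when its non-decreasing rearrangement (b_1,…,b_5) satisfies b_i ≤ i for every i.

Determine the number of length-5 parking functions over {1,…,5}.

1296

|PF| = (6−5)·6^(5−1) = 1·1296 = 1296
Check (1,5,2,2,3) → sorted (1,2,2,3,5): b_i ≤ i ∀i, a PF.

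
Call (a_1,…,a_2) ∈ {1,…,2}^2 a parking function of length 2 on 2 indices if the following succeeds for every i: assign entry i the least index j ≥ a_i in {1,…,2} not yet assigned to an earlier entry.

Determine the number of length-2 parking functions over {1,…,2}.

#PF = (2−2+1)·(2+1)^(2−1) = 1 · 3 = 3 (Konheim–Weiss)
Check (2,1) → sorted (1,2): b_i ≤ i ∀i, a PF.

3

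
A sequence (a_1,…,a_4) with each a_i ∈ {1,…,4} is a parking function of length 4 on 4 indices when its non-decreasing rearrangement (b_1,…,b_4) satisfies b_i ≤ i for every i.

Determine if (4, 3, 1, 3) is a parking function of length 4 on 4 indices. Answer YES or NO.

NO

Rearranged: b = (1, 3, 3, 4).
  b_1=1 ≤ 1
  b_2=3 > 2
  fails at i=2 ⇒ NO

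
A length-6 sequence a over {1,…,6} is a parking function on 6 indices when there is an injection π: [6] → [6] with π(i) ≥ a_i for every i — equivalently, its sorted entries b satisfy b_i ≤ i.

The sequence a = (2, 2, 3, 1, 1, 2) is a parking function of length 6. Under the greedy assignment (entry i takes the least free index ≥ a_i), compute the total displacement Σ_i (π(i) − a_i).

10

Σπ = 21 ({1..6} each once); Σa = 2+2+3+1+1+2 = 11; disp = 21−11 = 10.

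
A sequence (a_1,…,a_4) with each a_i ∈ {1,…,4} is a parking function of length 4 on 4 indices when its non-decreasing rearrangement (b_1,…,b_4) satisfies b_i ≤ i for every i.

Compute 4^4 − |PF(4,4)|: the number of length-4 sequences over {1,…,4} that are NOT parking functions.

Count = 1·5^3 = 1·125 = 125 (Pollak)
One tuple (2,2,2,3) → sorted (2,2,2,3): b_1=2>1, not a PF.
4^4 − 125 = 256 − 125 = 131

131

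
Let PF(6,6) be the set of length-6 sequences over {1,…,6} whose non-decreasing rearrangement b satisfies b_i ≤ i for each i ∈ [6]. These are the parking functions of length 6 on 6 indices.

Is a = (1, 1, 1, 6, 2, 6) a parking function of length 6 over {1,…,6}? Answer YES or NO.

Sorted: b = (1, 1, 1, 2, 6, 6).
  b_1=1 ≤ 1
  b_2=1 ≤ 2
  b_3=1 ≤ 3
  b_4=2 ≤ 4
  b_5=6 > 5
  fails at i=5 ⇒ NO

NO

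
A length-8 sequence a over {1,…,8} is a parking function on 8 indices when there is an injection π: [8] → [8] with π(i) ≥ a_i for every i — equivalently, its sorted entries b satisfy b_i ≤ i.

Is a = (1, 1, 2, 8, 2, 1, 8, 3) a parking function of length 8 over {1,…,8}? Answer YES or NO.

NO

Sorted: b = (1, 1, 1, 2, 2, 3, 8, 8).
  b_1=1 ≤ 1
  b_2=1 ≤ 2
  b_3=1 ≤ 3
  b_4=2 ≤ 4
  b_5=2 ≤ 5
  b_6=3 ≤ 6
  b_7=8 > 7
  fails at i=7 ⇒ NO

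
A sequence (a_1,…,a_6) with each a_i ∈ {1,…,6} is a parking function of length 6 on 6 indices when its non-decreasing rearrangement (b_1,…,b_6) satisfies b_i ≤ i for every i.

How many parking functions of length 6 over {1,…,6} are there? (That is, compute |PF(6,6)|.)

#PF = (7−6)·7^(6−1) = 1×16807 = 16807 [KW]
One tuple (3,3,1,1,5,3) → sorted (1,1,3,3,3,5): b_i ≤ i ∀i, a PF.

16807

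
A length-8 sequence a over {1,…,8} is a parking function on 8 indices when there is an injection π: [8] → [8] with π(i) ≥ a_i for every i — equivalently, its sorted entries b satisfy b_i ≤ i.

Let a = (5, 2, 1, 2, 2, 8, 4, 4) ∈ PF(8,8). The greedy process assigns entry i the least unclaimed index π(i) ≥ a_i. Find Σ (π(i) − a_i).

8

Σπ = 36 ({1..8} each once); Σa = 5+2+1+2+2+8+4+4 = 28; disp = 36−28 = 8.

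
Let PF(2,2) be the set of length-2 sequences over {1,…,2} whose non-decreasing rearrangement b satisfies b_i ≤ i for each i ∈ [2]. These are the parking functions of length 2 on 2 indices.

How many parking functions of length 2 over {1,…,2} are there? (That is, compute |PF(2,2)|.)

|PF| = 1·3^1 = 1·3 = 3 (Konheim–Weiss)
E.g. (1,1) → sorted (1,1): b_i ≤ i ∀i, a PF.

3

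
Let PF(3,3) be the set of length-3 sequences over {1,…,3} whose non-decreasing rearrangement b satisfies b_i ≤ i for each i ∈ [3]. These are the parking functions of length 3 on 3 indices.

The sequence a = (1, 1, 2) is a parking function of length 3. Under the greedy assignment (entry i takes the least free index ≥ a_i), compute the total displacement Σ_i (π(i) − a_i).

2

Σπ(i) = 1+…+3 = 6; Σa = 1+1+2 = 4; disp = 6−4 = 2.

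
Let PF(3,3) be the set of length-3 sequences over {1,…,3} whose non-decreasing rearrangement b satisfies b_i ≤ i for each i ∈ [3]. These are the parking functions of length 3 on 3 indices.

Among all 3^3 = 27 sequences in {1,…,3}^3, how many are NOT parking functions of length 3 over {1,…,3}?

11

Count = (3−3+1)·(3+1)^(3−1) = 1×16 = 16
Example (3,3,3) → sorted (3,3,3): b_1=3>1, not a PF.
So 27 − 16 = 11 fail.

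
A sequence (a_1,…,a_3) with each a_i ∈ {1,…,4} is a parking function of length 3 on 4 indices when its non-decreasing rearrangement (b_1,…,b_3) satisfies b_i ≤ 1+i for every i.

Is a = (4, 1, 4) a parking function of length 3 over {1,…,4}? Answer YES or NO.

Rearranged: b = (1, 4, 4).
  b_1=1 ≤ 2
  b_2=4 > 3
  fails at i=2 ⇒ NO

NO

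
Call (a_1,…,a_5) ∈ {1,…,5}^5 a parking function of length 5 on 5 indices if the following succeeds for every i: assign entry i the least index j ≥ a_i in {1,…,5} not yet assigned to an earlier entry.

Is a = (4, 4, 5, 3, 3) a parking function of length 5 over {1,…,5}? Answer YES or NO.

NO

Sorted: b = (3, 3, 4, 4, 5).
  b_1=3 > 1
  fails at i=1 ⇒ NO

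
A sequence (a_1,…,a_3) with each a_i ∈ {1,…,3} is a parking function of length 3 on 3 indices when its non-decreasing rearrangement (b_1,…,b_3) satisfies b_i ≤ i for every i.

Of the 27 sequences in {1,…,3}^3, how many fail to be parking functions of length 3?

|PF| = (4−3)·4^(3−1) = 1 · 16 = 16 [KW]
Check (3,3,1) → sorted (1,3,3): b_2=3>2, not a PF.
So 27 − 16 = 11 fail.

11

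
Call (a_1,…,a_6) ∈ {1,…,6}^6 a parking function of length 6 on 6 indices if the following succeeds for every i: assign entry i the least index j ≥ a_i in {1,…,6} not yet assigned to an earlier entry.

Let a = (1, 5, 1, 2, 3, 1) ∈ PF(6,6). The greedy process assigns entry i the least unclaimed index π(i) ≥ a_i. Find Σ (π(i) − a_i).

Σπ = 6·7/2 = 21 (π permutes [6]); Σa = 1+5+1+2+3+1 = 13; disp = 21−13 = 8.

8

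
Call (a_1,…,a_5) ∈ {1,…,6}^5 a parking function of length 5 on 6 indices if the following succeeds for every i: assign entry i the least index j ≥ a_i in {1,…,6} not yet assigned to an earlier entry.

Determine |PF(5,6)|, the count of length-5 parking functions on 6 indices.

#PF = 2·7^4 = 2·2401 = 4802 (Pollak)
Check (1,6,2,3,4) → sorted (1,2,3,4,6): b_i ≤ 1+i ∀i, a PF.

4802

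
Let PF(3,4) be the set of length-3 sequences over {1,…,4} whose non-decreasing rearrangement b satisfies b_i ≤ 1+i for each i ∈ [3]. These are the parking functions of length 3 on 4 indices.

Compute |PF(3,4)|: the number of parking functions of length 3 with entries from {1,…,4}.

50

#PF = (4+1−3)·(4+1)^{3−1} = 2×25 = 50 (Konheim–Weiss)
E.g. (2,3,1) → sorted (1,2,3): b_i ≤ 1+i ∀i, a PF.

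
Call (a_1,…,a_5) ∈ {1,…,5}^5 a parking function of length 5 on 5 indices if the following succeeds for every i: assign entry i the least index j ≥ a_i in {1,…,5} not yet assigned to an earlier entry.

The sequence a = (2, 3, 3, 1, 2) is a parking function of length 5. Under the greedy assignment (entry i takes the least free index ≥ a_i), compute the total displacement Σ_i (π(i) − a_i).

Σπ = 5·6/2 = 15 (π permutes [5]); Σa = 2+3+3+1+2 = 11; disp = 15−11 = 4.

4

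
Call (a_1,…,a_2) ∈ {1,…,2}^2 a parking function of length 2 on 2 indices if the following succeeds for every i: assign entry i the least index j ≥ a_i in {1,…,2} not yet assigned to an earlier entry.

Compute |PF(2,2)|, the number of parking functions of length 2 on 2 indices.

3

Count = (3−2)·3^(2−1) = 1·3 = 3
Check (2,1) → sorted (1,2): b_i ≤ i ∀i, a PF.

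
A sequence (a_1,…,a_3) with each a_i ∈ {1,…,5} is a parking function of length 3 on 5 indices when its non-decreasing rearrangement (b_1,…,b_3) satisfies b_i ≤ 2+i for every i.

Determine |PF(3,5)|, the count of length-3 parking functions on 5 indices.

|PF| = (5−3+1)·(5+1)^(3−1) = 3×36 = 108 (Konheim–Weiss)
Example (3,2,5) → sorted (2,3,5): b_i ≤ 2+i ∀i, a PF.

108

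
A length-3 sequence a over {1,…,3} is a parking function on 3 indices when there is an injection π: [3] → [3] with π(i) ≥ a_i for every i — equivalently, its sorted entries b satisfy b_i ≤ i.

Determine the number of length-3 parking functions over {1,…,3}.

16

Count = (3−3+1)·(3+1)^(3−1) = 1 · 16 = 16 [KW]
Check (2,1,3) → sorted (1,2,3): b_i ≤ i ∀i, a PF.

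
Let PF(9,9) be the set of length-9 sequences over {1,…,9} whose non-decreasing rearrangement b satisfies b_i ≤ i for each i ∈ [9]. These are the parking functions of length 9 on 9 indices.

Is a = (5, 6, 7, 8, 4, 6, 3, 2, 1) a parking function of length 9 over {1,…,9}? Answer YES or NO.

YES

Rearranged: b = (1, 2, 3, 4, 5, 6, 6, 7, 8).
  b_1=1 ≤ 1
  b_2=2 ≤ 2
  b_3=3 ≤ 3
  b_4=4 ≤ 4
  b_5=5 ≤ 5
  b_6=6 ≤ 6
  b_7=6 ≤ 7
  b_8=7 ≤ 8
  b_9=8 ≤ 9
All bounds hold ⇒ YES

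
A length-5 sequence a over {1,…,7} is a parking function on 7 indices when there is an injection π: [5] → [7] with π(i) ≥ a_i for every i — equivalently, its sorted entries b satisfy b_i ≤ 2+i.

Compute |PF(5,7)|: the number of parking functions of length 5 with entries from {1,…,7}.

#PF = 3·8^4 = 3·4096 = 12288 [KW]
Check (2,6,2,1,7) → sorted (1,2,2,6,7): b_i ≤ 2+i ∀i, a PF.

12288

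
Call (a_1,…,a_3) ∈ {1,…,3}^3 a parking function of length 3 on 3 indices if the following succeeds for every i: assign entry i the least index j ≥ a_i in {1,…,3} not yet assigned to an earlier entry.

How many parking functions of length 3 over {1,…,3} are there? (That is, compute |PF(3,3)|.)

|PF(3,3)| = (3−3+1)·(3+1)^(3−1) = 1×16 = 16 [KW]
E.g. (2,1,1) → sorted (1,1,2): b_i ≤ i ∀i, a PF.

16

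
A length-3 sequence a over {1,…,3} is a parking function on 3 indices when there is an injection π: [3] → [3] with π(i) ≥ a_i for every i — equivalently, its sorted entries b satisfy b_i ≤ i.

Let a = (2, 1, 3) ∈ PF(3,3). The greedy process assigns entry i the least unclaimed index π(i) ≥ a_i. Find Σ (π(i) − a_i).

0

Σπ(i) = 1+…+3 = 6; Σa = 2+1+3 = 6; disp = 6−6 = 0.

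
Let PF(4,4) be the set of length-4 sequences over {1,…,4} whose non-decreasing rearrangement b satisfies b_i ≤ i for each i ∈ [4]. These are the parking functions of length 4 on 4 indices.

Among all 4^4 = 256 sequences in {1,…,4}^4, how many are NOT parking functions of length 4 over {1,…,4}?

Count = (4−4+1)·(4+1)^(4−1) = 1×125 = 125 [KW]
Example (2,3,3,2) → sorted (2,2,3,3): b_1=2>1, not a PF.
So 256 − 125 = 131 fail.

131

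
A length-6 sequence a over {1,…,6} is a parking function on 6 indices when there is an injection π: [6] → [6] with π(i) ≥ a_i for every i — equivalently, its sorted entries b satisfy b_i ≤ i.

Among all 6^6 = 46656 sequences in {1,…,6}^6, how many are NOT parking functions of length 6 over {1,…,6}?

#PF = (6+1−6)·(6+1)^{6−1} = 1·16807 = 16807 (Konheim–Weiss)
Example (2,6,6,1,3,2) → sorted (1,2,2,3,6,6): b_5=6>5, not a PF.
6^6 − 16807 = 46656 − 16807 = 29849

29849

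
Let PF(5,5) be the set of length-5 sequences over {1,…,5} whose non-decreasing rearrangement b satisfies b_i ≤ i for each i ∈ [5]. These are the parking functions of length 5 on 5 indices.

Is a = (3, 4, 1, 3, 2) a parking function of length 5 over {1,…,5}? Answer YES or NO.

YES

Sorted: b = (1, 2, 3, 3, 4).
  b_1=1 ≤ 1
  b_2=2 ≤ 2
  b_3=3 ≤ 3
  b_4=3 ≤ 4
  b_5=4 ≤ 5
All bounds hold ⇒ YES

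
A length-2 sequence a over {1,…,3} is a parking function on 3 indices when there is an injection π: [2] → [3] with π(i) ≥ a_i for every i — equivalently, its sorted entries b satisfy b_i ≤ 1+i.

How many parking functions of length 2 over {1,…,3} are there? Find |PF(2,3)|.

|PF| = (4−2)·4^(2−1) = 2·4 = 8
Check (1,1) → sorted (1,1): b_i ≤ 1+i ∀i, a PF.

8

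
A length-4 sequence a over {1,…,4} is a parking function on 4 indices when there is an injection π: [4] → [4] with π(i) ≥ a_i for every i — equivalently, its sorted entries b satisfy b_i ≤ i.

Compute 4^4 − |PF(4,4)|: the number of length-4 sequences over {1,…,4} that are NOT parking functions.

131

|PF| = (5−4)·5^(4−1) = 1×125 = 125 (Pollak)
One tuple (4,4,3,4) → sorted (3,4,4,4): b_1=3>1, not a PF.
So 256 − 125 = 131 fail.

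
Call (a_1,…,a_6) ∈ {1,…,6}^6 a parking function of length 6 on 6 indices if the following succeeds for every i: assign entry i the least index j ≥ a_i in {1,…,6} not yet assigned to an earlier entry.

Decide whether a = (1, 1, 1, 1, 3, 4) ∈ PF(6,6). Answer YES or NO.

YES

Rearranged: b = (1, 1, 1, 1, 3, 4).
  b_1=1 ≤ 1
  b_2=1 ≤ 2
  b_3=1 ≤ 3
  b_4=1 ≤ 4
  b_5=3 ≤ 5
  b_6=4 ≤ 6
All bounds hold ⇒ YES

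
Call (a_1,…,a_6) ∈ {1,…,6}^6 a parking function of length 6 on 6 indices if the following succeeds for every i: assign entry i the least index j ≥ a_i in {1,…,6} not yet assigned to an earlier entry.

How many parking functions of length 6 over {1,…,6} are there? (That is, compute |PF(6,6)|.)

16807

#PF = (7−6)·7^(6−1) = 1 · 16807 = 16807
One tuple (5,1,2,3,6,4) → sorted (1,2,3,4,5,6): b_i ≤ i ∀i, a PF.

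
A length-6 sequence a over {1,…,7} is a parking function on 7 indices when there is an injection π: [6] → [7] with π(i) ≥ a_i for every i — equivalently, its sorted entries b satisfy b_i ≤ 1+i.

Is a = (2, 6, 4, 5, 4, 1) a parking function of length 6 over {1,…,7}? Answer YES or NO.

YES

Rearranged: b = (1, 2, 4, 4, 5, 6).
  b_1=1 ≤ 2
  b_2=2 ≤ 3
  b_3=4 ≤ 4
  b_4=4 ≤ 5
  b_5=5 ≤ 6
  b_6=6 ≤ 7
All bounds hold ⇒ YES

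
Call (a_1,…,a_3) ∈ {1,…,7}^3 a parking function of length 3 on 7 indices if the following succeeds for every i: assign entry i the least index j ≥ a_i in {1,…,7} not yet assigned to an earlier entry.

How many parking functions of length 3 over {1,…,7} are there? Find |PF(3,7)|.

|PF| = (8−3)·8^(3−1) = 5×64 = 320 (Konheim–Weiss)
Check (5,5,6) → sorted (5,5,6): b_i ≤ 4+i ∀i, a PF.

320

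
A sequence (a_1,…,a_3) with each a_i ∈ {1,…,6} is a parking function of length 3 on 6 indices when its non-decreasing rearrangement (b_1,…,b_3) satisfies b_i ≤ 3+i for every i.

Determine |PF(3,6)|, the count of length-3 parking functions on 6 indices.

196

|PF(3,6)| = (6−3+1)·(6+1)^(3−1) = 4×49 = 196 (Pollak)
Example (1,3,4) → sorted (1,3,4): b_i ≤ 3+i ∀i, a PF.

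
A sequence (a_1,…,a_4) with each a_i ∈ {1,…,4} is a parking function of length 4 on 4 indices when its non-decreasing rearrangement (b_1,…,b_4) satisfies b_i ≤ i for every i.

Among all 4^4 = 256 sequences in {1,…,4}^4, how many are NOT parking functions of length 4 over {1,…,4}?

131

|PF| = (5−4)·5^(4−1) = 1·125 = 125 [KW]
Example (4,2,3,3) → sorted (2,3,3,4): b_1=2>1, not a PF.
Total 256; non-PF = 256−125 = 131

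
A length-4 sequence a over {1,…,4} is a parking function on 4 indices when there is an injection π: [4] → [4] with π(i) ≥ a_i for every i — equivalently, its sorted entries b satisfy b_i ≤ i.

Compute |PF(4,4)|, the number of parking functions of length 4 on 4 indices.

#PF = (4+1−4)·(4+1)^{4−1} = 1×125 = 125
E.g. (1,3,2,4) → sorted (1,2,3,4): b_i ≤ i ∀i, a PF.

125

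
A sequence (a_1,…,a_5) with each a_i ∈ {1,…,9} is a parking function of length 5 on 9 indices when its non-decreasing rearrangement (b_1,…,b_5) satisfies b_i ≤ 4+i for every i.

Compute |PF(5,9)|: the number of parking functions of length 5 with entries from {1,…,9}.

|PF(5,9)| = 5·10^4 = 5×10000 = 50000 (Konheim–Weiss)
One tuple (5,1,6,7,9) → sorted (1,5,6,7,9): b_i ≤ 4+i ∀i, a PF.

50000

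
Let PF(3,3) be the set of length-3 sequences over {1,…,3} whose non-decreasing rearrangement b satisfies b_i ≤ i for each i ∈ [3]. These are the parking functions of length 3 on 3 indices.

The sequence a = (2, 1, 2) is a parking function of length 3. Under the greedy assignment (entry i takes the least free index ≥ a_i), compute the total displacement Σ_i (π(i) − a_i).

1

Σπ = 6 ({1..3} each once); Σa = 2+1+2 = 5; disp = 6−5 = 1.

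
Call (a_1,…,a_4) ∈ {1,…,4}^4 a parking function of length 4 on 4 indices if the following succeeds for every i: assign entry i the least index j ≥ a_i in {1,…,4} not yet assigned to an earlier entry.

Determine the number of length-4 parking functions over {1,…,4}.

125

|PF| = (5−4)·5^(4−1) = 1·125 = 125 (Pollak)
Check (2,3,1,1) → sorted (1,1,2,3): b_i ≤ i ∀i, a PF.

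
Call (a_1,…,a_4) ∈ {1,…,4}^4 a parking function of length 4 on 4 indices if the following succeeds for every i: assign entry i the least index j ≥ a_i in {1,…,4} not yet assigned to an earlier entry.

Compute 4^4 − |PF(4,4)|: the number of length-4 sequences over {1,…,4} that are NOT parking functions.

#PF = (4+1−4)·(4+1)^{4−1} = 1 · 125 = 125 (Pollak)
Check (4,4,4,4) → sorted (4,4,4,4): b_1=4>1, not a PF.
4^4 − 125 = 256 − 125 = 131

131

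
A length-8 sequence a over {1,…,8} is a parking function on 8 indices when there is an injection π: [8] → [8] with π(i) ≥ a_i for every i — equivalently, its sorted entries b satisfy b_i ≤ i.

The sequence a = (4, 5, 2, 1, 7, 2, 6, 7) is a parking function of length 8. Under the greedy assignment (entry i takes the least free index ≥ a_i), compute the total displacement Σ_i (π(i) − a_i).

2

Σπ = 8·9/2 = 36 (π permutes [8]); Σa = 4+5+2+1+7+2+6+7 = 34; disp = 36−34 = 2.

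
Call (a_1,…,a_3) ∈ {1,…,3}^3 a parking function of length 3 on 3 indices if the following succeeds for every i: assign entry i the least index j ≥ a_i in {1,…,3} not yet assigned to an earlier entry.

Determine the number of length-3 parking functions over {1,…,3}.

Count = (4−3)·4^(3−1) = 1×16 = 16
Example (2,1,2) → sorted (1,2,2): b_i ≤ i ∀i, a PF.

16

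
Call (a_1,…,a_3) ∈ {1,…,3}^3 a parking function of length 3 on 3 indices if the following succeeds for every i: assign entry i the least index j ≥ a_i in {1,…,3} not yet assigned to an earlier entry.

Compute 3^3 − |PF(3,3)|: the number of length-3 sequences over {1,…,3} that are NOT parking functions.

|PF| = (3−3+1)·(3+1)^(3−1) = 1 · 16 = 16
One tuple (3,3,2) → sorted (2,3,3): b_1=2>1, not a PF.
3^3 − 16 = 27 − 16 = 11

11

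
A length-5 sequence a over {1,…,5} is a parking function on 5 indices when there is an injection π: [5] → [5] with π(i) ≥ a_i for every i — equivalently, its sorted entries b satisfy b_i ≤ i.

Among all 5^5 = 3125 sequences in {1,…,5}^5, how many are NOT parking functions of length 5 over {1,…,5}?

#PF = (5+1−5)·(5+1)^{5−1} = 1×1296 = 1296 (Konheim–Weiss)
One tuple (1,5,4,4,4) → sorted (1,4,4,4,5): b_2=4>2, not a PF.
5^5 − 1296 = 3125 − 1296 = 1829

1829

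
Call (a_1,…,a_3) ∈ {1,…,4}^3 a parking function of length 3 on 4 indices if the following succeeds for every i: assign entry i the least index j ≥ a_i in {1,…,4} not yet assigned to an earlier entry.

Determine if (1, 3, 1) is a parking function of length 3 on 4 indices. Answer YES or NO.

YES

Sorted: b = (1, 1, 3).
  b_1=1 ≤ 2
  b_2=1 ≤ 3
  b_3=3 ≤ 4
All bounds hold ⇒ YES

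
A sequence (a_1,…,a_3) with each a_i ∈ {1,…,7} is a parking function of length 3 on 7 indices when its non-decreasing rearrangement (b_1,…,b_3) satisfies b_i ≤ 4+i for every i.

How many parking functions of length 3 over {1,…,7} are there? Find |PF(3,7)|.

320

Count = 5·8^2 = 5·64 = 320 [KW]
E.g. (4,6,2) → sorted (2,4,6): b_i ≤ 4+i ∀i, a PF.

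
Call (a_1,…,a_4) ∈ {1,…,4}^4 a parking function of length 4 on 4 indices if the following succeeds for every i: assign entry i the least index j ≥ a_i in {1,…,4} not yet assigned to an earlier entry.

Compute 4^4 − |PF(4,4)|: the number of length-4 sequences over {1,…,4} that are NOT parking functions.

#PF = (4−4+1)·(4+1)^(4−1) = 1 · 125 = 125
One tuple (3,4,1,4) → sorted (1,3,4,4): b_2=3>2, not a PF.
Total 256; non-PF = 256−125 = 131

131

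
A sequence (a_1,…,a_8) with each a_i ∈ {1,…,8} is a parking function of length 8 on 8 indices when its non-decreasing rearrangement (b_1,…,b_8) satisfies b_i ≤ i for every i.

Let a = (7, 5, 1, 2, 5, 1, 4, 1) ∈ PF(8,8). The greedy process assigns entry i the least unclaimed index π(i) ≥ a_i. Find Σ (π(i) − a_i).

Σπ = 36 ({1..8} each once); Σa = 7+5+1+2+5+1+4+1 = 26; disp = 36−26 = 10.

10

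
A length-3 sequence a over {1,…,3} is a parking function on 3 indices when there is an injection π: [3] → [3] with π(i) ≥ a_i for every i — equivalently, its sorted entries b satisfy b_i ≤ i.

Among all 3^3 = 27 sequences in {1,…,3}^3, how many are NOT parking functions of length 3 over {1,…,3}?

|PF| = (3+1−3)·(3+1)^{3−1} = 1×16 = 16 (Konheim–Weiss)
Example (3,3,1) → sorted (1,3,3): b_2=3>2, not a PF.
3^3 − 16 = 27 − 16 = 11

11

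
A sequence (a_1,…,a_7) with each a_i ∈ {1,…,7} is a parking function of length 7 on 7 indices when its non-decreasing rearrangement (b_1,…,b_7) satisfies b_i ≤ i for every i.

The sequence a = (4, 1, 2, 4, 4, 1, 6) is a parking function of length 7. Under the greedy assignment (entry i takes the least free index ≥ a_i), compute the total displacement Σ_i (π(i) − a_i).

Σπ(i) = 1+…+7 = 28; Σa = 4+1+2+4+4+1+6 = 22; disp = 28−22 = 6.

6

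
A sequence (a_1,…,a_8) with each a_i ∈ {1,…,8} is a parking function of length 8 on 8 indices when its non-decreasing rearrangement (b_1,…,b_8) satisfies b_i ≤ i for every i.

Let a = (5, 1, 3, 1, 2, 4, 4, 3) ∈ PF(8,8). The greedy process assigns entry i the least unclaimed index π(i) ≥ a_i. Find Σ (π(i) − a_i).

13

Σπ = 8·9/2 = 36 (π permutes [8]); Σa = 5+1+3+1+2+4+4+3 = 23; disp = 36−23 = 13.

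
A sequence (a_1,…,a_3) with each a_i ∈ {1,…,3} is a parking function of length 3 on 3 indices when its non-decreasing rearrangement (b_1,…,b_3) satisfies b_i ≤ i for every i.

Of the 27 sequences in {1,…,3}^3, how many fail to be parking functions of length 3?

11

|PF(3,3)| = 1·4^2 = 1·16 = 16 [KW]
Example (3,3,3) → sorted (3,3,3): b_1=3>1, not a PF.
So 27 − 16 = 11 fail.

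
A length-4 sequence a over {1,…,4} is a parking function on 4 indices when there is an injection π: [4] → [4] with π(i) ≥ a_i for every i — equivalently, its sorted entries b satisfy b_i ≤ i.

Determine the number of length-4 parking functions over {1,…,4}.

125

#PF = 1·5^3 = 1 · 125 = 125
Example (1,1,3,4) → sorted (1,1,3,4): b_i ≤ i ∀i, a PF.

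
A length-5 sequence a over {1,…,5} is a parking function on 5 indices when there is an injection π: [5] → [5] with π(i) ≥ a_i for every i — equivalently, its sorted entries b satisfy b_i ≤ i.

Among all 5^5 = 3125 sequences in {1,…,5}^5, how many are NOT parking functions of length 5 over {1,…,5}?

1829

|PF| = (5−5+1)·(5+1)^(5−1) = 1×1296 = 1296 (Konheim–Weiss)
Example (4,5,3,4,5) → sorted (3,4,4,5,5): b_1=3>1, not a PF.
5^5 − 1296 = 3125 − 1296 = 1829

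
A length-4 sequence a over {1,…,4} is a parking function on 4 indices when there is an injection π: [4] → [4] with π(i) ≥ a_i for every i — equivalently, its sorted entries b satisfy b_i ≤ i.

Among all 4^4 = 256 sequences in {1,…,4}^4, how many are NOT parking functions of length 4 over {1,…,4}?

Count = (5−4)·5^(4−1) = 1×125 = 125 (Konheim–Weiss)
E.g. (2,4,4,1) → sorted (1,2,4,4): b_3=4>3, not a PF.
So 256 − 125 = 131 fail.

131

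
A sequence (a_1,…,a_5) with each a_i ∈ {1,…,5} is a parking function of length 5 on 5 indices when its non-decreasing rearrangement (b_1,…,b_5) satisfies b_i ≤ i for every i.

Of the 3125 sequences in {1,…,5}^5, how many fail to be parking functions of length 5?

|PF| = (6−5)·6^(5−1) = 1 · 1296 = 1296
E.g. (4,5,4,5,5) → sorted (4,4,5,5,5): b_1=4>1, not a PF.
Total 3125; non-PF = 3125−1296 = 1829

1829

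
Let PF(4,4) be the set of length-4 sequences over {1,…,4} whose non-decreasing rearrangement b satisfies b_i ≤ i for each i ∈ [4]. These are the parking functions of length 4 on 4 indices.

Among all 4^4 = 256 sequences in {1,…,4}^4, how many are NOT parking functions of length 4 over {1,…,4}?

Count = 1·5^3 = 1 · 125 = 125 (Konheim–Weiss)
E.g. (3,4,4,3) → sorted (3,3,4,4): b_1=3>1, not a PF.
So 256 − 125 = 131 fail.

131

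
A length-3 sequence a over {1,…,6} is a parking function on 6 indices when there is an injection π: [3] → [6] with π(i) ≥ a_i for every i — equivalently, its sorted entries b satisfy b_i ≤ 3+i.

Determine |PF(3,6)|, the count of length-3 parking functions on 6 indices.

|PF| = (6+1−3)·(6+1)^{3−1} = 4·49 = 196
One tuple (4,6,4) → sorted (4,4,6): b_i ≤ 3+i ∀i, a PF.

196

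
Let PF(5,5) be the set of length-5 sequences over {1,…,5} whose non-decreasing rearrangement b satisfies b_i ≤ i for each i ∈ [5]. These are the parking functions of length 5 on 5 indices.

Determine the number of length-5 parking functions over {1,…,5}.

1296

Count = (5−5+1)·(5+1)^(5−1) = 1 · 1296 = 1296
E.g. (1,1,2,3,1) → sorted (1,1,1,2,3): b_i ≤ i ∀i, a PF.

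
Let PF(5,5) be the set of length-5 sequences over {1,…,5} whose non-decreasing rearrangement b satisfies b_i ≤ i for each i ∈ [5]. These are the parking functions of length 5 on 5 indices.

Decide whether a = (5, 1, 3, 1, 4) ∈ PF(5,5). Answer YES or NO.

Order a: b = (1, 1, 3, 4, 5).
  b_1=1 ≤ 1
  b_2=1 ≤ 2
  b_3=3 ≤ 3
  b_4=4 ≤ 4
  b_5=5 ≤ 5
All bounds hold ⇒ YES

YES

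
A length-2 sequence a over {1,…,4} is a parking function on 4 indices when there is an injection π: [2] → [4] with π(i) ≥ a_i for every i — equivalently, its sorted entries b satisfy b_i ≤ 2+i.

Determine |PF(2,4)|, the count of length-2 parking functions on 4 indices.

15

|PF(2,4)| = 3·5^1 = 3×5 = 15 (Pollak)
Check (2,1) → sorted (1,2): b_i ≤ 2+i ∀i, a PF.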